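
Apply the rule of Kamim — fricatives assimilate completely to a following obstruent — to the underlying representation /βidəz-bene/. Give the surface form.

/z/ is the segment targeted by the rule; it sits immediately before /b/, so it assimilates completely and surfaces as [b].

[βidəbbene]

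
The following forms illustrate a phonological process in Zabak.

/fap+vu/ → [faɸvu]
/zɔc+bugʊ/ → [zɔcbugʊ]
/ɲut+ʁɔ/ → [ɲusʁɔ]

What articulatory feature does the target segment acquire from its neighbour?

Underlying /p/ is realised as [ɸ] next to /v/; /v/ itself does not change.
/p/ is a stop while /v/ is a fricative; the output [ɸ] is a fricative, matching the trigger — so the feature that spreads is manner.
The other alternating form patterns the same way: /t/ → [s] before /ʁ/ (stop → fricative, matching a fricative) — only manner changes, and always toward the following segment.
No alternation appears in [zɔcbugʊ]: there the adjacent consonants already agree in manner (/c/ and /b/ are both stops), so this form is consistent with the same rule.

manner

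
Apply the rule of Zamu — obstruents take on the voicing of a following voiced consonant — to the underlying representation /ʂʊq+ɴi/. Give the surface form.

The rule targets /q/ (voiceless uvular stop), which sits before the trigger /ɴ/ (voiced).
A voiced uvular stop is [ɢ], so the surface segment is [ɢ].

[ʂʊɢɴi]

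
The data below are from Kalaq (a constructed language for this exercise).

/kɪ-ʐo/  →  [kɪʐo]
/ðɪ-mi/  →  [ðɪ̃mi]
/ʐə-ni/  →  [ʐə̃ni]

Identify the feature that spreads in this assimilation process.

nasality

The vowel /ɪ/ surfaces as nasalised [ɪ̃] next to the following nasal /m/ — it has acquired the [+nasal] feature of its neighbour.
Likewise in the remaining data: /ə/ → [ə̃] before /n/ — each time a vowel is nasalised next to a following nasal.
No change occurs in [kɪʐo] because the vowel at the boundary is adjacent to an oral consonant, not a nasal (/ɪ/ next to /ʐ/).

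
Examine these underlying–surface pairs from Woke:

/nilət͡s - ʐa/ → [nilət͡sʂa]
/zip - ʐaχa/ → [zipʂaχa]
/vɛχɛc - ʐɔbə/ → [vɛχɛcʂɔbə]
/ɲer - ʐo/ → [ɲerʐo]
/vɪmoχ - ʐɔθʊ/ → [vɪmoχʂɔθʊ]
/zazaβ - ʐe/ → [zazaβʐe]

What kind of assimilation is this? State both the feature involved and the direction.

progressive voicing assimilation

The segment that alternates is /ʐ/, which surfaces as [ʂ] when adjacent to /t͡s/.
The change voiced → voiceless matches the voicing of the preceding /t͡s/, identifying this as voicing assimilation.
Place and manner are unchanged, so the assimilation is partial, not total.
The other alternating forms pattern the same way: /ʐ/ → [ʂ] after /p/ (voiced → voiceless, matching voiceless); /ʐ/ → [ʂ] after /c/ (voiced → voiceless, matching voiceless); /ʐ/ → [ʂ] after /χ/ (voiced → voiceless, matching voiceless) — only voicing changes, and always toward the preceding segment.
No alternation appears in [ɲerʐo], [zazaβʐe]: there the adjacent consonants already agree in voicing (/ʐ/ and /r/ are both voiced; /ʐ/ and /β/ are both voiced), so these forms are consistent with the same rule.
The trigger is the preceding segment, so the direction is progressive (perseverative).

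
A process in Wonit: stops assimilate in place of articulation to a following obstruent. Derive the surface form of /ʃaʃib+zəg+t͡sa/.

The rule targets /b/ (voiced bilabial stop), which sits before the trigger /z/ (alveolar).
A voiced alveolar stop is [d], so the surface segment is [d].
The same rule applies at the second boundary: /g/ → [d] next to /t͡s/.

[ʃaʃidzədt͡sa]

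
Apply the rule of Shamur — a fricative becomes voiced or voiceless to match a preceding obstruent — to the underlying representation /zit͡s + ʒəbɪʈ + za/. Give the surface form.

The rule targets /ʒ/ (voiced postalveolar fricative), which sits after the trigger /t͡s/ (voiceless).
The voiceless postalveolar fricative is [ʃ], so /ʒ/ → [ʃ].
At the second juncture, /z/ likewise becomes [s] adjacent to /ʈ/.

[zit͡sʃəbɪʈsa]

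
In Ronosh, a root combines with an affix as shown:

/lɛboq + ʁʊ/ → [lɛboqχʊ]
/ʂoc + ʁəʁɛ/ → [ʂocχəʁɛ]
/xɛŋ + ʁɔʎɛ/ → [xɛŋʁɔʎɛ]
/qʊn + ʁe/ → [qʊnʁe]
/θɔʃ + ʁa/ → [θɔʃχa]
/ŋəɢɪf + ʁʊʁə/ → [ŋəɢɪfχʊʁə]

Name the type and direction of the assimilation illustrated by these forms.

progressive voicing assimilation

Underlying /ʁ/ is realised as [χ] next to /q/; /q/ itself does not change.
The change voiced → voiceless matches the voicing of the preceding /q/, identifying this as voicing assimilation.
Place and manner are unchanged, so the assimilation is partial, not total.
Checking the remaining alternations: /ʁ/ → [χ] after /c/ (voiced → voiceless, matching voiceless); /ʁ/ → [χ] after /ʃ/ (voiced → voiceless, matching voiceless); /ʁ/ → [χ] after /f/ (voiced → voiceless, matching voiceless) — only voicing changes, and always toward the preceding segment.
Nothing changes in [xɛŋʁɔʎɛ], [qʊnʁe]: there the adjacent consonants already agree in voicing (/ʁ/ and /ŋ/ are both voiced; /ʁ/ and /n/ are both voiced), so these forms are consistent with the same rule.
Since the segment that changes follows the conditioning segment, the assimilation is progressive.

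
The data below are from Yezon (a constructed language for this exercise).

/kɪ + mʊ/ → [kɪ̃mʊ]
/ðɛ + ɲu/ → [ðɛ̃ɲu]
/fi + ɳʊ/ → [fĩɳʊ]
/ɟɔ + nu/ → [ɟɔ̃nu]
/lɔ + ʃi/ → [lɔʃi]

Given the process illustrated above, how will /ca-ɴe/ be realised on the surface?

[cãɴe]

The data show regressive nasality assimilation (vowel nasalisation): /ɪ/ → [ɪ̃] before /m/; /ɛ/ → [ɛ̃] before /ɲ/; /i/ → [ĩ] before /ɳ/; /ɔ/ → [ɔ̃] before /n/ — a vowel is nasalised by an immediately following nasal consonant.
No change occurs in [lɔʃi] because the vowel at the boundary is adjacent to an oral consonant, not a nasal (/ɔ/ next to /ʃ/).
The vowel /a/ is adjacent to the following nasal /ɴ/, so it acquires [+nasal] and surfaces as [ã].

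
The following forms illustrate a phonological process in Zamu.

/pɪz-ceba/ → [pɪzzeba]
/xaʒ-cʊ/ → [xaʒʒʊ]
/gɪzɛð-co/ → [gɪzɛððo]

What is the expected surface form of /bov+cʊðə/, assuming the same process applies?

[bovvʊðə]

The data show progressive total assimilation (/c/ → [z] after /z/; /c/ → [ʒ] after /ʒ/; /c/ → [ð] after /ð/): in every case the target segment becomes identical to its preceding neighbour, copying more than a single feature.
/c/ is the segment targeted by the rule; it sits immediately after /v/, so it assimilates completely and surfaces as [v].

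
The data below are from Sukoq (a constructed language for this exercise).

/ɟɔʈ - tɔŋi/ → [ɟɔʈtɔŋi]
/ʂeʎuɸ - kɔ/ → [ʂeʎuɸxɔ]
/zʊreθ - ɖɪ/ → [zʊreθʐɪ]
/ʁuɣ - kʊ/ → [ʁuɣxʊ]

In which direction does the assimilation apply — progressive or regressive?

Underlying /k/ is realised as [x] next to /ɸ/; /ɸ/ itself does not change.
/k/ is a stop while /ɸ/ is a fricative; the output [x] is a fricative, matching the trigger — so the feature that spreads is manner.
Checking the remaining alternations: /ɖ/ → [ʐ] after /θ/ (stop → fricative, matching a fricative); /k/ → [x] after /ɣ/ (stop → fricative, matching a fricative) — only manner changes, and always toward the preceding segment.
Nothing changes in [ɟɔʈtɔŋi]: there the adjacent consonants already agree in manner (/t/ and /ʈ/ are both stops), so this form is consistent with the same rule.
Since the segment that changes follows the conditioning segment, the assimilation is progressive.

progressive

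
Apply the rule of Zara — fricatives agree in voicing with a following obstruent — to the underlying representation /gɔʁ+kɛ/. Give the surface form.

The rule targets /ʁ/ (voiced uvular fricative), which sits before the trigger /k/ (voiceless).
Changing only its voicing to voiceless gives [χ] — the voiceless uvular fricative.

[gɔχkɛ]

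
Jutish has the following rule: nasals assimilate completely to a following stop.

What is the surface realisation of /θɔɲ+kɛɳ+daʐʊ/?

/ɲ/ is the segment targeted by the rule; it sits immediately before /k/, so it assimilates completely and surfaces as [k].
The same rule applies at the second boundary: /ɳ/ → [d] next to /d/.

[θɔkkɛddaʐʊ]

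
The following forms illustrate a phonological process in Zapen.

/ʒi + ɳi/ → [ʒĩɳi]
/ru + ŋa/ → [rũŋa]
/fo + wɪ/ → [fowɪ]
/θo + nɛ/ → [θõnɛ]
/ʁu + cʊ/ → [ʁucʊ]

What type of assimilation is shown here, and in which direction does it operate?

regressive nasality assimilation (vowel nasalisation)

The vowel /i/ surfaces as nasalised [ĩ] next to the following nasal /ɳ/ — it has acquired the [+nasal] feature of its neighbour.
Likewise in the remaining data: /u/ → [ũ] before /ŋ/; /o/ → [õ] before /n/ — each time a vowel is nasalised next to a following nasal.
No change occurs in [fowɪ], [ʁucʊ] because the vowel at the boundary is adjacent to an oral consonant, not a nasal (/o/ next to /w/; /u/ next to /c/).
Because the conditioning nasal is to the right of the vowel that changes, the process is regressive (anticipatory).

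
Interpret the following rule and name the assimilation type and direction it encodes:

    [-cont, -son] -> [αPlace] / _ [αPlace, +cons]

The rule copies the place features (abbreviated [Place]) from the environment onto the target, so the assimilating feature is place.
Since the environment is written after the underscore, the trigger follows the target; the direction is regressive.

regressive place assimilation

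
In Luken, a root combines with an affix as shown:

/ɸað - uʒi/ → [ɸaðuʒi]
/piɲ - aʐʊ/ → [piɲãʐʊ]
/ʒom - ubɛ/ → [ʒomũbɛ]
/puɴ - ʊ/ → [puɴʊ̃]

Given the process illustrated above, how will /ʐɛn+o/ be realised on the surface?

The data show progressive nasality assimilation (vowel nasalisation): /a/ → [ã] after /ɲ/; /u/ → [ũ] after /m/; /ʊ/ → [ʊ̃] after /ɴ/ — a vowel is nasalised by an immediately preceding nasal consonant.
No change occurs in [ɸaðuʒi] because the vowel at the boundary is adjacent to an oral consonant, not a nasal (/u/ next to /ð/).
/o/ sits next to the nasal /n/ and is therefore nasalised to [õ].

[ʐɛnõ]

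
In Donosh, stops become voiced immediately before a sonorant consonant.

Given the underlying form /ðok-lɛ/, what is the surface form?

/k/ is a voiceless velar stop. The following trigger /l/ is voiced, so /k/ must become voiced as well.
The voiced velar stop is [g], so /k/ → [g].

[ðoglɛ]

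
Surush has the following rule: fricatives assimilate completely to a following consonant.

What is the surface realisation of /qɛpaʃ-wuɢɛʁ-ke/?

/ʃ/ is the segment targeted by the rule; it sits immediately before /w/, so it assimilates completely and surfaces as [w].
The same rule applies at the second boundary: /ʁ/ → [k] next to /k/.

[qɛpawwuɢɛkke]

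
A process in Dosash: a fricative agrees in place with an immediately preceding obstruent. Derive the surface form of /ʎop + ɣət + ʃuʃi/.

/ɣ/ is a voiced velar fricative. The preceding trigger /p/ is bilabial, so /ɣ/ must become bilabial as well.
Changing only its place to bilabial gives [β] — the voiced bilabial fricative.
The same rule applies at the second boundary: /ʃ/ → [s] next to /t/.

[ʎopβətsuʃi]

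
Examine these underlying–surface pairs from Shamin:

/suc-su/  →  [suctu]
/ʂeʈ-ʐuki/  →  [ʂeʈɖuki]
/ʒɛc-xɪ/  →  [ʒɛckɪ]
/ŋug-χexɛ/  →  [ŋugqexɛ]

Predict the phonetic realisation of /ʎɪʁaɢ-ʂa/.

The data show progressive manner assimilation: /s/ → [t] after /c/; /ʐ/ → [ɖ] after /ʈ/; /x/ → [k] after /c/; /χ/ → [q] after /g/. In each pair only manner changes, matching the preceding consonant, while place and voice stay constant.
/ʂ/ is a voiceless retroflex fricative. The preceding trigger /ɢ/ is a stop, so /ʂ/ must become a stop as well.
The voiceless retroflex stop is [ʈ], so /ʂ/ → [ʈ].

[ʎɪʁaɢʈa]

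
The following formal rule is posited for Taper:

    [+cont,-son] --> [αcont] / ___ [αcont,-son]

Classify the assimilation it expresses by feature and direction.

The rule copies [cont] (continuancy) from the environment onto the target fricatives; since [±cont] encodes the stop/fricative manner contrast, the assimilating dimension is manner.
The conditioning segment sits to the right of the focus bar, meaning the trigger follows the segment that changes — regressive assimilation.

regressive manner assimilation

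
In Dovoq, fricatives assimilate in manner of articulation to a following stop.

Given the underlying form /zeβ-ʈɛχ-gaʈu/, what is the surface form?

[zebʈɛqgaʈu]

/β/ is a voiced bilabial fricative. The following trigger /ʈ/ is a stop, so /β/ must become a stop as well.
A voiced bilabial stop is [b], so the surface segment is [b].
At the second juncture, /χ/ likewise becomes [q] adjacent to /g/.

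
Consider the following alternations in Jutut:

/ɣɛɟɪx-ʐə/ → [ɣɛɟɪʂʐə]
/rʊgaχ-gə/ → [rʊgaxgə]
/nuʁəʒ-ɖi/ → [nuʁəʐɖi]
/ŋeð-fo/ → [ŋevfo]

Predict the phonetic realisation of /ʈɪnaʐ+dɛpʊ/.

[ʈɪnazdɛpʊ]

The data show regressive place assimilation: /x/ → [ʂ] before /ʐ/; /χ/ → [x] before /g/; /ʒ/ → [ʐ] before /ɖ/; /ð/ → [v] before /f/. In each pair only place changes, matching the following consonant, while manner and voice stay constant.
/ʐ/ is a voiced retroflex fricative. The following trigger /d/ is alveolar, so /ʐ/ must become alveolar as well.
The voiced alveolar fricative is [z], so /ʐ/ → [z].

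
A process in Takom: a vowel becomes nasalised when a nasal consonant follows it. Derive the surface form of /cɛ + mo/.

The vowel /ɛ/ is adjacent to the following nasal /m/, so it acquires [+nasal] and surfaces as [ɛ̃].

[cɛ̃mo]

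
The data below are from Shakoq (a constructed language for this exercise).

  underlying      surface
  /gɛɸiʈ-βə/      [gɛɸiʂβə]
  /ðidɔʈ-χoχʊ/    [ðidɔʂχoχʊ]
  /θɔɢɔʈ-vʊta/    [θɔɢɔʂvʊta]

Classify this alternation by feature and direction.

Underlying /ʈ/ is realised as [ʂ] next to /β/; /β/ itself does not change.
The change stop → fricative matches the manner of the following /β/, identifying this as manner assimilation.
Place and voice are unchanged, so the assimilation is partial, not total.
The same holds elsewhere in the data: /ʈ/ → [ʂ] before /χ/ (stop → fricative, matching a fricative); /ʈ/ → [ʂ] before /v/ (stop → fricative, matching a fricative) — only manner changes, and always toward the following segment.
The trigger is the following segment, so the direction is regressive (anticipatory).

regressive manner assimilation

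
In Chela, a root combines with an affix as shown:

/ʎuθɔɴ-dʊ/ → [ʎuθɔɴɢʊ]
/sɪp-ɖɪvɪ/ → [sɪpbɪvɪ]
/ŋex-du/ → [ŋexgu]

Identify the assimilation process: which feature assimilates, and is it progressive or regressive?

progressive place assimilation

Underlying /d/ is realised as [ɢ] next to /ɴ/; /ɴ/ itself does not change.
The change alveolar → uvular matches the place of the preceding /ɴ/, identifying this as place assimilation.
Manner and voice are unchanged, so the assimilation is partial, not total.
The same holds elsewhere in the data: /ɖ/ → [b] after /p/ (retroflex → bilabial, matching bilabial); /d/ → [g] after /x/ (alveolar → velar, matching velar) — only place changes, and always toward the preceding segment.
The trigger is the preceding segment, so the direction is progressive (perseverative).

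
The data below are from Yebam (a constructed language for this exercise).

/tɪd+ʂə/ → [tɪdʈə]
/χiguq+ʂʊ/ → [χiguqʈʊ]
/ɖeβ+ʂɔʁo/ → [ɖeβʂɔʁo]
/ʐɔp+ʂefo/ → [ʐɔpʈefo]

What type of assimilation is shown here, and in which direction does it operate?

progressive manner assimilation

Comparing underlying and surface forms, /ʂ/ → [ʈ] is the alternation; the neighbouring /d/ is constant.
/ʂ/ is a fricative while /d/ is a stop; the output [ʈ] is a stop, matching the trigger — so the feature that spreads is manner.
Place and voice are unchanged, so the assimilation is partial, not total.
The same holds elsewhere in the data: /ʂ/ → [ʈ] after /q/ (fricative → stop, matching a stop); /ʂ/ → [ʈ] after /p/ (fricative → stop, matching a stop) — only manner changes, and always toward the preceding segment.
Nothing changes in [ɖeβʂɔʁo]: there the adjacent consonants already agree in manner (/ʂ/ and /β/ are both fricatives), so this form is consistent with the same rule.
The trigger is the preceding segment, so the direction is progressive (perseverative).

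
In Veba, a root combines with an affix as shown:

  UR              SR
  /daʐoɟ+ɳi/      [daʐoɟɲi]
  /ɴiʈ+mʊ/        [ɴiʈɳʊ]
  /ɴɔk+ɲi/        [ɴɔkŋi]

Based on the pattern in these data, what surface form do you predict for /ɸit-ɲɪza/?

[ɸitnɪza]

The data show progressive place assimilation: /ɳ/ → [ɲ] after /ɟ/; /m/ → [ɳ] after /ʈ/; /ɲ/ → [ŋ] after /k/. In each pair only place changes, matching the preceding consonant, while manner and voice stay constant.
The rule targets /ɲ/ (voiced palatal nasal), which sits after the trigger /t/ (alveolar).
A voiced alveolar nasal is [n], so the surface segment is [n].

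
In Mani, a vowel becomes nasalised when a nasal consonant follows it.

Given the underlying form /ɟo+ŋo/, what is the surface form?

[ɟõŋo]

/o/ sits next to the nasal /ŋ/ and is therefore nasalised to [õ].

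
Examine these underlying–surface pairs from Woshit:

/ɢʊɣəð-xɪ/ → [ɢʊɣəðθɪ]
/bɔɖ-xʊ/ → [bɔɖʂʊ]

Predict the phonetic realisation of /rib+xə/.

[ribɸə]

The data show progressive place assimilation: /x/ → [θ] after /ð/; /x/ → [ʂ] after /ɖ/. In each pair only place changes, matching the preceding consonant, while manner and voice stay constant.
The rule targets /x/ (voiceless velar fricative), which sits after the trigger /b/ (bilabial).
Changing only its place to bilabial gives [ɸ] — the voiceless bilabial fricative.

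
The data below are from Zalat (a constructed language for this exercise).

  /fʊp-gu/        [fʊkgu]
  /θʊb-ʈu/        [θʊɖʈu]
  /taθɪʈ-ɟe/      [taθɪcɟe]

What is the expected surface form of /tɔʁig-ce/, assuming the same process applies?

The data show regressive place assimilation: /p/ → [k] before /g/; /b/ → [ɖ] before /ʈ/; /ʈ/ → [c] before /ɟ/. In each pair only place changes, matching the following consonant, while manner and voice stay constant.
/g/ is a voiced velar stop. The following trigger /c/ is palatal, so /g/ must become palatal as well.
Changing only its place to palatal gives [ɟ] — the voiced palatal stop.

[tɔʁiɟce]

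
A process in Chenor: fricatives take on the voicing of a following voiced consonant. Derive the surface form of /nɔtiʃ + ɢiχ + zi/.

[nɔtiʒɢiʁzi]

/ʃ/ is a voiceless postalveolar fricative. The following trigger /ɢ/ is voiced, so /ʃ/ must become voiced as well.
A voiced postalveolar fricative is [ʒ], so the surface segment is [ʒ].
At the second juncture, /χ/ likewise becomes [ʁ] adjacent to /z/.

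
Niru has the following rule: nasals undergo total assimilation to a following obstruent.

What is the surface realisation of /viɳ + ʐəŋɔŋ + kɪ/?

/ɳ/ is the segment targeted by the rule; it sits immediately before /ʐ/, so it assimilates completely and surfaces as [ʐ].
At the second juncture, /ŋ/ likewise becomes [k] adjacent to /k/.

[viʐʐəŋɔkkɪ]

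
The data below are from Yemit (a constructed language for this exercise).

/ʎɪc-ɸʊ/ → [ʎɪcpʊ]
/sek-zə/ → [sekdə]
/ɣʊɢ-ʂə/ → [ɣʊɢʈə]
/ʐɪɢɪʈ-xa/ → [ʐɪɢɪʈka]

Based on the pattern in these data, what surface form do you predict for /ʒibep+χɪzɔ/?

The data show progressive manner assimilation: /ɸ/ → [p] after /c/; /z/ → [d] after /k/; /ʂ/ → [ʈ] after /ɢ/; /x/ → [k] after /ʈ/. In each pair only manner changes, matching the preceding consonant, while place and voice stay constant.
/χ/ is a voiceless uvular fricative. The preceding trigger /p/ is a stop, so /χ/ must become a stop as well.
The voiceless uvular stop is [q], so /χ/ → [q].

[ʒibepqɪzɔ]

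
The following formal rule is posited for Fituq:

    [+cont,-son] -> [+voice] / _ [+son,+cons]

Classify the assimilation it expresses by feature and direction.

regressive voicing assimilation

The target ([+cont,-son], fricatives) acquires [+voice] next to a sonorant consonant ([+son,+cons]) — it takes on the voicing of its neighbour, so the feature that spreads is voicing.
The conditioning segment sits to the right of the focus bar, meaning the trigger follows the segment that changes — regressive assimilation.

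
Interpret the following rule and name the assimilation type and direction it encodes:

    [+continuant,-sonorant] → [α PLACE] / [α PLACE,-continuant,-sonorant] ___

The shared variable α links the value of the place features (abbreviated [PLACE]) on the target to the same value on the neighbouring segment, so place is the feature that assimilates.
The conditioning segment sits to the left of the focus bar, meaning the trigger precedes the segment that changes — progressive assimilation.

progressive place assimilation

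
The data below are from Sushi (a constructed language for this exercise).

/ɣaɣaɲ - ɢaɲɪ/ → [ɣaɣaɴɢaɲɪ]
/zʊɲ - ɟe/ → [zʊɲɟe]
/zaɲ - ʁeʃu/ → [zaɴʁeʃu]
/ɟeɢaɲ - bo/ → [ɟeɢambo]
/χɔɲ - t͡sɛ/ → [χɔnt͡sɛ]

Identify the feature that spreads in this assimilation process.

The segment that alternates is /ɲ/, which surfaces as [ɴ] when adjacent to /ɢ/.
/ɲ/ is palatal while /ɢ/ is uvular; the output [ɴ] is uvular, matching the trigger — so the feature that spreads is place.
The other alternating forms pattern the same way: /ɲ/ → [ɴ] before /ʁ/ (palatal → uvular, matching uvular); /ɲ/ → [m] before /b/ (palatal → bilabial, matching bilabial); /ɲ/ → [n] before /t͡s/ (palatal → alveolar, matching alveolar) — only place changes, and always toward the following segment.
Nothing changes in [zʊɲɟe]: there the adjacent consonants already agree in place (/ɲ/ and /ɟ/ are both palatal), so this form is consistent with the same rule.

place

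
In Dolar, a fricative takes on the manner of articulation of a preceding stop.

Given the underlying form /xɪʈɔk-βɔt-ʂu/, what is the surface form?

[xɪʈɔkbɔtʈu]

The rule targets /β/ (voiced bilabial fricative), which sits after the trigger /k/ (stop).
Changing only its manner to stop gives [b] — the voiced bilabial stop.
The same rule applies at the second boundary: /ʂ/ → [ʈ] next to /t/.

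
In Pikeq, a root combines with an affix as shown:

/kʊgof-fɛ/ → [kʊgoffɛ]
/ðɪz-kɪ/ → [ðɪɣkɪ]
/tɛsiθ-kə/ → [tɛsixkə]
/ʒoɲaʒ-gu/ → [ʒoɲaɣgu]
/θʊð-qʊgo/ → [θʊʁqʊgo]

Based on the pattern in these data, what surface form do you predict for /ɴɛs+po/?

[ɴɛɸpo]

The data show regressive place assimilation: /z/ → [ɣ] before /k/; /θ/ → [x] before /k/; /ʒ/ → [ɣ] before /g/; /ð/ → [ʁ] before /q/. In each pair only place changes, matching the following consonant, while manner and voice stay constant.
No alternation appears in [kʊgoffɛ]: there the adjacent consonants already agree in place (/f/ and /f/ are both labiodental), so this form is consistent with the same rule.
/s/ is a voiceless alveolar fricative. The following trigger /p/ is bilabial, so /s/ must become bilabial as well.
A voiceless bilabial fricative is [ɸ], so the surface segment is [ɸ].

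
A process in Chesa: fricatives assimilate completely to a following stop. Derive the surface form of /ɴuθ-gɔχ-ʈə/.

[ɴuggɔʈʈə]

/θ/ is the segment targeted by the rule; it sits immediately before /g/, so it assimilates completely and surfaces as [g].
At the second juncture, /χ/ likewise becomes [ʈ] adjacent to /ʈ/.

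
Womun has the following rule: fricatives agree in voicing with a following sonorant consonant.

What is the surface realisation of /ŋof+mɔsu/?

The rule targets /f/ (voiceless labiodental fricative), which sits before the trigger /m/ (voiced).
The voiced labiodental fricative is [v], so /f/ → [v].

[ŋovmɔsu]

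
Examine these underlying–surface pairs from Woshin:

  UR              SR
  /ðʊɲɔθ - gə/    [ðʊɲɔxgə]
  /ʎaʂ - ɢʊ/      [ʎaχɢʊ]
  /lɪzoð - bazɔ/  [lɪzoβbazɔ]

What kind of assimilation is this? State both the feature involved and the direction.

Comparing underlying and surface forms, /θ/ → [x] is the alternation; the neighbouring /g/ is constant.
/θ/ is dental while /g/ is velar; the output [x] is velar, matching the trigger — so the feature that spreads is place.
Manner and voice are unchanged, so the assimilation is partial, not total.
The other alternating forms pattern the same way: /ʂ/ → [χ] before /ɢ/ (retroflex → uvular, matching uvular); /ð/ → [β] before /b/ (dental → bilabial, matching bilabial) — only place changes, and always toward the following segment.
The trigger is the following segment, so the direction is regressive (anticipatory).

regressive place assimilation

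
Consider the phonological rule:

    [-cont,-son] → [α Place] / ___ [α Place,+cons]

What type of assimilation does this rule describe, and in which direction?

The shared variable α links the value of the place features (abbreviated [Place]) on the target to the same value on the neighbouring segment, so place is the feature that assimilates.
The conditioning segment sits to the right of the focus bar, meaning the trigger follows the segment that changes — regressive assimilation.

regressive place assimilation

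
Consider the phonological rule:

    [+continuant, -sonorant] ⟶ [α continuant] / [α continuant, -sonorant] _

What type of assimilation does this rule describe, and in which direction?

The shared variable α links the value of [continuant] on the target to that of the neighbouring obstruent. [continuant] distinguishes stops from fricatives — a manner-of-articulation feature — so this is manner assimilation.
The conditioning segment sits to the left of the focus bar, meaning the trigger precedes the segment that changes — progressive assimilation.

progressive manner assimilation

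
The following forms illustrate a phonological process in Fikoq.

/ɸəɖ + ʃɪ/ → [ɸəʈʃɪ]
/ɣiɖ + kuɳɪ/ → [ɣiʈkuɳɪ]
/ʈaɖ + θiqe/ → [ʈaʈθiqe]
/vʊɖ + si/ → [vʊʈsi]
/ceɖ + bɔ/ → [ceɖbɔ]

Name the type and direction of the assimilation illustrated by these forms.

regressive voicing assimilation

Comparing underlying and surface forms, /ɖ/ → [ʈ] is the alternation; the neighbouring /ʃ/ is constant.
The change voiced → voiceless matches the voicing of the following /ʃ/, identifying this as voicing assimilation.
Place and manner are unchanged, so the assimilation is partial, not total.
The same holds elsewhere in the data: /ɖ/ → [ʈ] before /k/ (voiced → voiceless, matching voiceless); /ɖ/ → [ʈ] before /θ/ (voiced → voiceless, matching voiceless); /ɖ/ → [ʈ] before /s/ (voiced → voiceless, matching voiceless) — only voicing changes, and always toward the following segment.
Nothing changes in [ceɖbɔ]: there the adjacent consonants already agree in voicing (/ɖ/ and /b/ are both voiced), so this form is consistent with the same rule.
The trigger is the following segment, so the direction is regressive (anticipatory).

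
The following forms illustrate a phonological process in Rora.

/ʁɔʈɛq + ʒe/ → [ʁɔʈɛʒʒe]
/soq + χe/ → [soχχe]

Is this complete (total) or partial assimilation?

The segment that alternates is /q/, which surfaces as [ʒ] when adjacent to /ʒ/.
The output [ʒ] is identical to the trigger /ʒ/ — every feature (place, manner, voicing) has been copied — so this is total assimilation.
The other form behaves the same way: /q/ → [χ] before /χ/ — in each case the output is a copy of the following consonant.

total assimilation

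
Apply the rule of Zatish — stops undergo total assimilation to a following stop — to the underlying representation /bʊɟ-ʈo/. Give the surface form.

/ɟ/ is the segment targeted by the rule; it sits immediately before /ʈ/, so it assimilates completely and surfaces as [ʈ].

[bʊʈʈo]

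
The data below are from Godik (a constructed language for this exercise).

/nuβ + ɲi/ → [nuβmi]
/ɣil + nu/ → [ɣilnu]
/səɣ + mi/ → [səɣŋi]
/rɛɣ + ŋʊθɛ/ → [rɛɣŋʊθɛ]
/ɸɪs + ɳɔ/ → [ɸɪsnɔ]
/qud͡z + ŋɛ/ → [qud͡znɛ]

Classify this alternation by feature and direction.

progressive place assimilation

Comparing underlying and surface forms, /ɲ/ → [m] is the alternation; the neighbouring /β/ is constant.
/ɲ/ is palatal while /β/ is bilabial; the output [m] is bilabial, matching the trigger — so the feature that spreads is place.
Manner and voice are unchanged, so the assimilation is partial, not total.
Checking the remaining alternations: /m/ → [ŋ] after /ɣ/ (bilabial → velar, matching velar); /ɳ/ → [n] after /s/ (retroflex → alveolar, matching alveolar); /ŋ/ → [n] after /d͡z/ (velar → alveolar, matching alveolar) — only place changes, and always toward the preceding segment.
No alternation appears in [ɣilnu], [rɛɣŋʊθɛ]: there the adjacent consonants already agree in place (/n/ and /l/ are both alveolar; /ŋ/ and /ɣ/ are both velar), so these forms are consistent with the same rule.
Since the segment that changes follows the conditioning segment, the assimilation is progressive.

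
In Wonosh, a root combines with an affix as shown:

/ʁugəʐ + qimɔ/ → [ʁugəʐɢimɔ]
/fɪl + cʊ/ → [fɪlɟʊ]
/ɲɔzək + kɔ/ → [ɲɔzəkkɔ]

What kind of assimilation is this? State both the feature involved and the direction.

Comparing underlying and surface forms, /q/ → [ɢ] is the alternation; the neighbouring /ʐ/ is constant.
The change voiceless → voiced matches the voicing of the preceding /ʐ/, identifying this as voicing assimilation.
Place and manner are unchanged, so the assimilation is partial, not total.
Checking the remaining alternation: /c/ → [ɟ] after /l/ (voiceless → voiced, matching voiced) — only voicing changes, and always toward the preceding segment.
No alternation appears in [ɲɔzəkkɔ]: there the adjacent consonants already agree in voicing (/k/ and /k/ are both voiceless), so this form is consistent with the same rule.
Since the segment that changes follows the conditioning segment, the assimilation is progressive.

progressive voicing assimilation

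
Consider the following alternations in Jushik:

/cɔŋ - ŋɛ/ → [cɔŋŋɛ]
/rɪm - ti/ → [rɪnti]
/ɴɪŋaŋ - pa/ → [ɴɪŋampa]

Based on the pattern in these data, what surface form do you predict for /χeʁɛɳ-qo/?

[χeʁɛɴqo]

The data show regressive place assimilation: /m/ → [n] before /t/; /ŋ/ → [m] before /p/. In each pair only place changes, matching the following consonant, while manner and voice stay constant.
Nothing changes in [cɔŋŋɛ]: there the adjacent consonants already agree in place (/ŋ/ and /ŋ/ are both velar), so this form is consistent with the same rule.
The rule targets /ɳ/ (voiced retroflex nasal), which sits before the trigger /q/ (uvular).
A voiced uvular nasal is [ɴ], so the surface segment is [ɴ].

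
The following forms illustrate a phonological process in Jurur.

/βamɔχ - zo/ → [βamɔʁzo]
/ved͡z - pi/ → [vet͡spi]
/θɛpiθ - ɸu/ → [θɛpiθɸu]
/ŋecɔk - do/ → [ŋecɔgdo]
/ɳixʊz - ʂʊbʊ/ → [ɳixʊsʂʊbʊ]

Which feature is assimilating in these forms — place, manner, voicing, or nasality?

Comparing underlying and surface forms, /χ/ → [ʁ] is the alternation; the neighbouring /z/ is constant.
The change voiceless → voiced matches the voicing of the following /z/, identifying this as voicing assimilation.
The other alternating forms pattern the same way: /d͡z/ → [t͡s] before /p/ (voiced → voiceless, matching voiceless); /k/ → [g] before /d/ (voiceless → voiced, matching voiced); /z/ → [s] before /ʂ/ (voiced → voiceless, matching voiceless) — only voicing changes, and always toward the following segment.
Nothing changes in [θɛpiθɸu]: there the adjacent consonants already agree in voicing (/θ/ and /ɸ/ are both voiceless), so this form is consistent with the same rule.

voicing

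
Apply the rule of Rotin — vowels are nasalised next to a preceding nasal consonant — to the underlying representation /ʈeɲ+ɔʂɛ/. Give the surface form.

/ɔ/ sits next to the nasal /ɲ/ and is therefore nasalised to [ɔ̃].

[ʈeɲɔ̃ʂɛ]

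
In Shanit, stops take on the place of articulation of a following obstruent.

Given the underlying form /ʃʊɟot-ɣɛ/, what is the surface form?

The rule targets /t/ (voiceless alveolar stop), which sits before the trigger /ɣ/ (velar).
Changing only its place to velar gives [k] — the voiceless velar stop.

[ʃʊɟokɣɛ]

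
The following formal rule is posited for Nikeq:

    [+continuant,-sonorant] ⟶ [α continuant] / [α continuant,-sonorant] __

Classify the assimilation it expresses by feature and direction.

The rule copies [continuant] (continuancy) from the environment onto the target fricatives; since [±continuant] encodes the stop/fricative manner contrast, the assimilating dimension is manner.
Since the environment is written before the underscore, the trigger precedes the target; the direction is progressive.

progressive manner assimilation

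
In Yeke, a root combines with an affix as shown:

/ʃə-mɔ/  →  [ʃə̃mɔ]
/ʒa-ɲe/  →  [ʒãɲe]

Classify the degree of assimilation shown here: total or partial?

partial assimilation

The vowel /ə/ surfaces as nasalised [ə̃] next to the following nasal /m/ — it has acquired the [+nasal] feature of its neighbour.
Likewise in the remaining data: /a/ → [ã] before /ɲ/ — each time a vowel is nasalised next to a following nasal.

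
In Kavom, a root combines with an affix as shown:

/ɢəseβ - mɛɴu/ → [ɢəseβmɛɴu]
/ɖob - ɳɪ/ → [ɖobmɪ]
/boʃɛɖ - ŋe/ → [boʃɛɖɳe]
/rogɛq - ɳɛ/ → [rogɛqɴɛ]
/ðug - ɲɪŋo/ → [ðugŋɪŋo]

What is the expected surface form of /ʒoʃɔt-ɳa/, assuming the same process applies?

The data show progressive place assimilation: /ɳ/ → [m] after /b/; /ŋ/ → [ɳ] after /ɖ/; /ɳ/ → [ɴ] after /q/; /ɲ/ → [ŋ] after /g/. In each pair only place changes, matching the preceding consonant, while manner and voice stay constant.
Nothing changes in [ɢəseβmɛɴu]: there the adjacent consonants already agree in place (/m/ and /β/ are both bilabial), so this form is consistent with the same rule.
The rule targets /ɳ/ (voiced retroflex nasal), which sits after the trigger /t/ (alveolar).
The voiced alveolar nasal is [n], so /ɳ/ → [n].

[ʒoʃɔtna]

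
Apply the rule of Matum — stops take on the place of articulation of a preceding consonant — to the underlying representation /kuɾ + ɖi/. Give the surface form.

[kuɾdi]

/ɖ/ is a voiced retroflex stop. The preceding trigger /ɾ/ is alveolar, so /ɖ/ must become alveolar as well.
A voiced alveolar stop is [d], so the surface segment is [d].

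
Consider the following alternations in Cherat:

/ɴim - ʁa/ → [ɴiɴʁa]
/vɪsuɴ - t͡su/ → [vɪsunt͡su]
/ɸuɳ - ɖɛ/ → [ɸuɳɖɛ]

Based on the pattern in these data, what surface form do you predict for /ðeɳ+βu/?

[ðemβu]

The data show regressive place assimilation: /m/ → [ɴ] before /ʁ/; /ɴ/ → [n] before /t͡s/. In each pair only place changes, matching the following consonant, while manner and voice stay constant.
Nothing changes in [ɸuɳɖɛ]: there the adjacent consonants already agree in place (/ɳ/ and /ɖ/ are both retroflex), so this form is consistent with the same rule.
The rule targets /ɳ/ (voiced retroflex nasal), which sits before the trigger /β/ (bilabial).
The voiced bilabial nasal is [m], so /ɳ/ → [m].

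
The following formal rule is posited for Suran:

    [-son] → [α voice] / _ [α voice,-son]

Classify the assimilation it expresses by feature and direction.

The shared variable α links the value of [voice] on the target to the same value on the neighbouring segment, so voicing is the feature that assimilates.
Since the environment is written after the underscore, the trigger follows the target; the direction is regressive.

regressive voicing assimilation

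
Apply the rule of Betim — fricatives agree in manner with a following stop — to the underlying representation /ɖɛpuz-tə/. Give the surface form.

[ɖɛpudtə]

The rule targets /z/ (voiced alveolar fricative), which sits before the trigger /t/ (stop).
The voiced alveolar stop is [d], so /z/ → [d].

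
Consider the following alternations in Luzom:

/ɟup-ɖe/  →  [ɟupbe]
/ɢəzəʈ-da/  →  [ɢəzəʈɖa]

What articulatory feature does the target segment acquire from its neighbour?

place

Comparing underlying and surface forms, /ɖ/ → [b] is the alternation; the neighbouring /p/ is constant.
The change retroflex → bilabial matches the place of the preceding /p/, identifying this as place assimilation.
Checking the remaining alternation: /d/ → [ɖ] after /ʈ/ (alveolar → retroflex, matching retroflex) — only place changes, and always toward the preceding segment.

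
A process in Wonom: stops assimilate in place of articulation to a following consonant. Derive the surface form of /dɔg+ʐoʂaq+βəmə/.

[dɔɖʐoʂapβəmə]

/g/ is a voiced velar stop. The following trigger /ʐ/ is retroflex, so /g/ must become retroflex as well.
A voiced retroflex stop is [ɖ], so the surface segment is [ɖ].
The same rule applies at the second boundary: /q/ → [p] next to /β/.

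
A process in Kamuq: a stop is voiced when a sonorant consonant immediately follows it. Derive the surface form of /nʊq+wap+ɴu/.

[nʊɢwabɴu]

/q/ is a voiceless uvular stop. The following trigger /w/ is voiced, so /q/ must become voiced as well.
A voiced uvular stop is [ɢ], so the surface segment is [ɢ].
At the second juncture, /p/ likewise becomes [b] adjacent to /ɴ/.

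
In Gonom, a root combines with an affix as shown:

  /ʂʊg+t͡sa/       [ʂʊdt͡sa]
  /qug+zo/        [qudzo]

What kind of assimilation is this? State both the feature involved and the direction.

Comparing underlying and surface forms, /g/ → [d] is the alternation; the neighbouring /t͡s/ is constant.
The change velar → alveolar matches the place of the following /t͡s/, identifying this as place assimilation.
Manner and voice are unchanged, so the assimilation is partial, not total.
The other alternating form patterns the same way: /g/ → [d] before /z/ (velar → alveolar, matching alveolar) — only place changes, and always toward the following segment.
The trigger is the following segment, so the direction is regressive (anticipatory).

regressive place assimilation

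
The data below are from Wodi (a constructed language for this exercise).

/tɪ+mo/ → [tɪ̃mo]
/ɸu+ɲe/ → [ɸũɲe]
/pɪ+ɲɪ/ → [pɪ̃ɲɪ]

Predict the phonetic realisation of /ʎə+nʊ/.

The data show regressive nasality assimilation (vowel nasalisation): /ɪ/ → [ɪ̃] before /m/; /u/ → [ũ] before /ɲ/; /ɪ/ → [ɪ̃] before /ɲ/ — a vowel is nasalised by an immediately following nasal consonant.
The vowel /ə/ is adjacent to the following nasal /n/, so it acquires [+nasal] and surfaces as [ə̃].

[ʎə̃nʊ]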